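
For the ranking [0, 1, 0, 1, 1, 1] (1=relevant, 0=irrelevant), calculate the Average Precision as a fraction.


Computing P@k for each relevant position:
Position 1: not relevant
Position 2: relevant, P@2 = 1/2 = 1/2
Position 3: not relevant
Position 4: relevant, P@4 = 2/4 = 1/2
Position 5: relevant, P@5 = 3/5 = 3/5
Position 6: relevant, P@6 = 4/6 = 2/3
Sum of P@k = 1/2 + 1/2 + 3/5 + 2/3 = 34/15
AP = 34/15 / 4 = 17/30

17/30


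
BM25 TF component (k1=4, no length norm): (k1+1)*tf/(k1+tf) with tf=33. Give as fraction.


BM25 TF component = (k1+1)*tf / (k1+tf)
k1 = 4, tf = 33
Numerator = (4+1)*33 = 165
Denominator = 4 + 33 = 37
= 165/37 = 165/37

165/37


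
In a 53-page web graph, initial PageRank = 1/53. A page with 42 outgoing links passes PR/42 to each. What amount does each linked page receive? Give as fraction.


Initial PR = 1/53 = 1/53
Outlinks = 42
Contribution per link = PR / outlinks
= 1/53 / 42
= 1/2226

1/2226


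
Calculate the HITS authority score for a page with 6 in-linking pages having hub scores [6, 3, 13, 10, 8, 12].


Authority = sum of hub scores of in-linkers
In-link 1: hub score = 6
In-link 2: hub score = 3
In-link 3: hub score = 13
In-link 4: hub score = 10
In-link 5: hub score = 8
In-link 6: hub score = 12
Authority = 6 + 3 + 13 + 10 + 8 + 12 = 52

52


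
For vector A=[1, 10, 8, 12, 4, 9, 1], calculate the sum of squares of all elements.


|A|^2 = sum of squared components
A[0]^2 = 1^2 = 1
A[1]^2 = 10^2 = 100
A[2]^2 = 8^2 = 64
A[3]^2 = 12^2 = 144
A[4]^2 = 4^2 = 16
A[5]^2 = 9^2 = 81
A[6]^2 = 1^2 = 1
Sum = 1 + 100 + 64 + 144 + 16 + 81 + 1 = 407

407


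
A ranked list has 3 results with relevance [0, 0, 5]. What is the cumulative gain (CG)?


Cumulative Gain = sum of relevance scores
Position 1: rel=0, running sum=0
Position 2: rel=0, running sum=0
Position 3: rel=5, running sum=5
CG = 5

5


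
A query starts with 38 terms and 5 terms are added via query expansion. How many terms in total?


Original terms: 38
Expansion terms: 5
Total = 38 + 5 = 43

43


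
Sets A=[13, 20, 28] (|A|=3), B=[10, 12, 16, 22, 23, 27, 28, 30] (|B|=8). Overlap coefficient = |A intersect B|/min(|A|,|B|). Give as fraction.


A intersect B = [28]
|A intersect B| = 1
min(|A|, |B|) = min(3, 8) = 3
Overlap = 1 / 3 = 1/3

1/3


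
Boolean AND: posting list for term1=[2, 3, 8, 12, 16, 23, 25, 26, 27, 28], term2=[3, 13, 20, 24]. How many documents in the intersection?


Boolean AND: find intersection of posting lists
term1 docs: [2, 3, 8, 12, 16, 23, 25, 26, 27, 28]
term2 docs: [3, 13, 20, 24]
Intersection: [3]
|intersection| = 1

1


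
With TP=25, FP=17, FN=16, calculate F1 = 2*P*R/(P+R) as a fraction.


F1 = 2 * P * R / (P + R)
P = TP/(TP+FP) = 25/42 = 25/42
R = TP/(TP+FN) = 25/41 = 25/41
2 * P * R = 2 * 25/42 * 25/41 = 625/861
P + R = 25/42 + 25/41 = 2075/1722
F1 = 625/861 / 2075/1722 = 50/83

50/83


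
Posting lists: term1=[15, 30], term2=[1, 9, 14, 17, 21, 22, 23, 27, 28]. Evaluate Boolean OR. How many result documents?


Boolean OR: find union of posting lists
term1 docs: [15, 30]
term2 docs: [1, 9, 14, 17, 21, 22, 23, 27, 28]
Union: [1, 9, 14, 15, 17, 21, 22, 23, 27, 28, 30]
|union| = 11

11


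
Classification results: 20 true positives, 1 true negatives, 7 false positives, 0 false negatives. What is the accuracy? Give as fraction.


Accuracy = (TP + TN) / (TP + TN + FP + FN)
TP + TN = 20 + 1 = 21
Total = 20 + 1 + 7 + 0 = 28
Accuracy = 21 / 28 = 3/4

3/4


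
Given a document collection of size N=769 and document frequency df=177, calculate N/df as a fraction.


IDF ratio = N / df
= 769 / 177
= 769/177

769/177


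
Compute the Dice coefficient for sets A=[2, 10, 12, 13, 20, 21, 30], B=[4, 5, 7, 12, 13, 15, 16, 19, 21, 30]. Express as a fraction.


A intersect B = [12, 13, 21, 30]
|A intersect B| = 4
|A| = 7, |B| = 10
Dice = 2*4 / (7+10)
= 8 / 17 = 8/17

8/17


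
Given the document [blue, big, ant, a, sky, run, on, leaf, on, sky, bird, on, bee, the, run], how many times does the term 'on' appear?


Document has 15 words
Scanning for 'on':
Found at positions: [6, 8, 11]
Count = 3

3


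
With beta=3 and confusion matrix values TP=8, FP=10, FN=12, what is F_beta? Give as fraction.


P = TP/(TP+FP) = 8/18 = 4/9
R = TP/(TP+FN) = 8/20 = 2/5
beta^2 = 3^2 = 9
(1 + beta^2) = 10
Numerator = (1+beta^2)*P*R = 16/9
Denominator = beta^2*P + R = 4 + 2/5 = 22/5
F_beta = 40/99

40/99


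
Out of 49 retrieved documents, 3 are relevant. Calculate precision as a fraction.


Precision = relevant_retrieved / total_retrieved
= 3 / 49
= 3 / (3 + 46)
= 3/49

3/49


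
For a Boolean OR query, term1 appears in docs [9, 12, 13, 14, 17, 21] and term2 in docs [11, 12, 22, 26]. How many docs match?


Boolean OR: find union of posting lists
term1 docs: [9, 12, 13, 14, 17, 21]
term2 docs: [11, 12, 22, 26]
Union: [9, 11, 12, 13, 14, 17, 21, 22, 26]
|union| = 9

9


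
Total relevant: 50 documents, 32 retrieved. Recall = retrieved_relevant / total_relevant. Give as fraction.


Recall = retrieved_relevant / total_relevant
= 32 / 50
= 32 / (32 + 18)
= 16/25

16/25


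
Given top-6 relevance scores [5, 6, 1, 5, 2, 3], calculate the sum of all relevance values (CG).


Cumulative Gain = sum of relevance scores
Position 1: rel=5, running sum=5
Position 2: rel=6, running sum=11
Position 3: rel=1, running sum=12
Position 4: rel=5, running sum=17
Position 5: rel=2, running sum=19
Position 6: rel=3, running sum=22
CG = 22

22


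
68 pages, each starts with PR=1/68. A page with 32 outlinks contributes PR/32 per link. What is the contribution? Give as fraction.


Initial PR = 1/68 = 1/68
Outlinks = 32
Contribution per link = PR / outlinks
= 1/68 / 32
= 1/2176

1/2176


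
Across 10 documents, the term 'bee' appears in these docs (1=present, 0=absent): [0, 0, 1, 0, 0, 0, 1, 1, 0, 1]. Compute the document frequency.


Checking each document for 'bee':
Doc 1: absent
Doc 2: absent
Doc 3: present
Doc 4: absent
Doc 5: absent
Doc 6: absent
Doc 7: present
Doc 8: present
Doc 9: absent
Doc 10: present
df = sum of presences = 0 + 0 + 1 + 0 + 0 + 0 + 1 + 1 + 0 + 1 = 4

4


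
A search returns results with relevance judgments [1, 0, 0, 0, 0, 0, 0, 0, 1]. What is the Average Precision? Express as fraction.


Computing P@k for each relevant position:
Position 1: relevant, P@1 = 1/1 = 1
Position 2: not relevant
Position 3: not relevant
Position 4: not relevant
Position 5: not relevant
Position 6: not relevant
Position 7: not relevant
Position 8: not relevant
Position 9: relevant, P@9 = 2/9 = 2/9
Sum of P@k = 1 + 2/9 = 11/9
AP = 11/9 / 2 = 11/18

11/18


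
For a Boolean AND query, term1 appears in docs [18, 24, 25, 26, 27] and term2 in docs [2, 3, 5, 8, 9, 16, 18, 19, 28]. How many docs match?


Boolean AND: find intersection of posting lists
term1 docs: [18, 24, 25, 26, 27]
term2 docs: [2, 3, 5, 8, 9, 16, 18, 19, 28]
Intersection: [18]
|intersection| = 1

1


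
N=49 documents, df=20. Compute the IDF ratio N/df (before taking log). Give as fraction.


IDF ratio = N / df
= 49 / 20
= 49/20

49/20


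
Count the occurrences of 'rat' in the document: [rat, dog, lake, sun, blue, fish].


Document has 6 words
Scanning for 'rat':
Found at positions: [0]
Count = 1

1


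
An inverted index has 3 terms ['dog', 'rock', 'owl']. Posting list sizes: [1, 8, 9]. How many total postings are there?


Summing posting list sizes:
'dog': 1 postings
'rock': 8 postings
'owl': 9 postings
Total = 1 + 8 + 9 = 18

18


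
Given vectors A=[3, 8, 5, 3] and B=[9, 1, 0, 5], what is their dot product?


Dot product = sum of element-wise products
A[0]*B[0] = 3*9 = 27
A[1]*B[1] = 8*1 = 8
A[2]*B[2] = 5*0 = 0
A[3]*B[3] = 3*5 = 15
Sum = 27 + 8 + 0 + 15 = 50

50


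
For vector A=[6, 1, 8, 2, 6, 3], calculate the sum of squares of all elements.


|A|^2 = sum of squared components
A[0]^2 = 6^2 = 36
A[1]^2 = 1^2 = 1
A[2]^2 = 8^2 = 64
A[3]^2 = 2^2 = 4
A[4]^2 = 6^2 = 36
A[5]^2 = 3^2 = 9
Sum = 36 + 1 + 64 + 4 + 36 + 9 = 150

150


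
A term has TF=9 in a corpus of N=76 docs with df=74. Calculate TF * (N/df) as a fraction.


TF * (N/df)
= 9 * (76/74)
= 9 * 38/37
= 342/37

342/37


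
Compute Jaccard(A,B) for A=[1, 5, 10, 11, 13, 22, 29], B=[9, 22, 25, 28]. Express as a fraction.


A intersect B = [22]
|A intersect B| = 1
A union B = [1, 5, 9, 10, 11, 13, 22, 25, 28, 29]
|A union B| = 10
Jaccard = 1/10 = 1/10

1/10


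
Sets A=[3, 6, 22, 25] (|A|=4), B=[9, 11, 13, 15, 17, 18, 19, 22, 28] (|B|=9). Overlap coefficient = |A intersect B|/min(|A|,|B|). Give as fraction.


A intersect B = [22]
|A intersect B| = 1
min(|A|, |B|) = min(4, 9) = 4
Overlap = 1 / 4 = 1/4

1/4


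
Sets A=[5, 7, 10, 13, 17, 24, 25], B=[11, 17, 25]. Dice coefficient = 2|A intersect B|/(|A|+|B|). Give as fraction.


A intersect B = [17, 25]
|A intersect B| = 2
|A| = 7, |B| = 3
Dice = 2*2 / (7+3)
= 4 / 10 = 2/5

2/5


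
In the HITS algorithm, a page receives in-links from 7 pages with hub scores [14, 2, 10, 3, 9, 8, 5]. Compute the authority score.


Authority = sum of hub scores of in-linkers
In-link 1: hub score = 14
In-link 2: hub score = 2
In-link 3: hub score = 10
In-link 4: hub score = 3
In-link 5: hub score = 9
In-link 6: hub score = 8
In-link 7: hub score = 5
Authority = 14 + 2 + 10 + 3 + 9 + 8 + 5 = 51

51


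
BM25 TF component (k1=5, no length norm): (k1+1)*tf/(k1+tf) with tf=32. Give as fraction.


BM25 TF component = (k1+1)*tf / (k1+tf)
k1 = 5, tf = 32
Numerator = (5+1)*32 = 192
Denominator = 5 + 32 = 37
= 192/37 = 192/37

192/37


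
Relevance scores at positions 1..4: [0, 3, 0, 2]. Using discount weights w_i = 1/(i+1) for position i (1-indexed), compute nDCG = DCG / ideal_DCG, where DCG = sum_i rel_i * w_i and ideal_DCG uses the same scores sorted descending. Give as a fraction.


Position discount weights w_i = 1/(i+1) for i=1..4:
Weights = [1/2, 1/3, 1/4, 1/5]
Actual relevance: [0, 3, 0, 2]
DCG = 0/2 + 3/3 + 0/4 + 2/5 = 7/5
Ideal relevance (sorted desc): [3, 2, 0, 0]
Ideal DCG = 3/2 + 2/3 + 0/4 + 0/5 = 13/6
nDCG = DCG / ideal_DCG = 7/5 / 13/6 = 42/65

42/65


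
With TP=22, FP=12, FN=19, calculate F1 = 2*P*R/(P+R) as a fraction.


F1 = 2 * P * R / (P + R)
P = TP/(TP+FP) = 22/34 = 11/17
R = TP/(TP+FN) = 22/41 = 22/41
2 * P * R = 2 * 11/17 * 22/41 = 484/697
P + R = 11/17 + 22/41 = 825/697
F1 = 484/697 / 825/697 = 44/75

44/75


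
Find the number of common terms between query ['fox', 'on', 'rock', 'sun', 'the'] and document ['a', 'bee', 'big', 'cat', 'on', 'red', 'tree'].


Query terms: ['fox', 'on', 'rock', 'sun', 'the']
Document terms: ['a', 'bee', 'big', 'cat', 'on', 'red', 'tree']
Common terms: ['on']
Overlap count = 1

1


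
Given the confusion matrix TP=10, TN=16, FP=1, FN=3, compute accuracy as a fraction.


Accuracy = (TP + TN) / (TP + TN + FP + FN)
TP + TN = 10 + 16 = 26
Total = 10 + 16 + 1 + 3 = 30
Accuracy = 26 / 30 = 13/15

13/15


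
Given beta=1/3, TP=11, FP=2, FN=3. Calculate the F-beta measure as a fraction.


P = TP/(TP+FP) = 11/13 = 11/13
R = TP/(TP+FN) = 11/14 = 11/14
beta^2 = 1/3^2 = 1/9
(1 + beta^2) = 10/9
Numerator = (1+beta^2)*P*R = 605/819
Denominator = beta^2*P + R = 11/117 + 11/14 = 1441/1638
F_beta = 110/131

110/131


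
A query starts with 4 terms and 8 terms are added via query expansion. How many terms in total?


Original terms: 4
Expansion terms: 8
Total = 4 + 8 = 12

12


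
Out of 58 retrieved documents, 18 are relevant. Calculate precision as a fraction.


Precision = relevant_retrieved / total_retrieved
= 18 / 58
= 18 / (18 + 40)
= 9/29

9/29


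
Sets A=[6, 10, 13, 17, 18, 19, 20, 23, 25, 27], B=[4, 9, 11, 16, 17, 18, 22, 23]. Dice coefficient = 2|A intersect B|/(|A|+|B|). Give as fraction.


A intersect B = [17, 18, 23]
|A intersect B| = 3
|A| = 10, |B| = 8
Dice = 2*3 / (10+8)
= 6 / 18 = 1/3

1/3


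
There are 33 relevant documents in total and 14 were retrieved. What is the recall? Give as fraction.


Recall = retrieved_relevant / total_relevant
= 14 / 33
= 14 / (14 + 19)
= 14/33

14/33


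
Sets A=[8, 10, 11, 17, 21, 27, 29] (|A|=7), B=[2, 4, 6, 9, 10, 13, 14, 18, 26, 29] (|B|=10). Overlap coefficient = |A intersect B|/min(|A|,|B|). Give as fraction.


A intersect B = [10, 29]
|A intersect B| = 2
min(|A|, |B|) = min(7, 10) = 7
Overlap = 2 / 7 = 2/7

2/7


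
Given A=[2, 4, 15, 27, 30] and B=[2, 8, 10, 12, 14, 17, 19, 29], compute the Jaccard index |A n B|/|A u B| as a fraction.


A intersect B = [2]
|A intersect B| = 1
A union B = [2, 4, 8, 10, 12, 14, 15, 17, 19, 27, 29, 30]
|A union B| = 12
Jaccard = 1/12 = 1/12

1/12


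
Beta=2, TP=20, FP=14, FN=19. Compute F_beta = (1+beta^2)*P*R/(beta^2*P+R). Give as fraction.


P = TP/(TP+FP) = 20/34 = 10/17
R = TP/(TP+FN) = 20/39 = 20/39
beta^2 = 2^2 = 4
(1 + beta^2) = 5
Numerator = (1+beta^2)*P*R = 1000/663
Denominator = beta^2*P + R = 40/17 + 20/39 = 1900/663
F_beta = 10/19

10/19


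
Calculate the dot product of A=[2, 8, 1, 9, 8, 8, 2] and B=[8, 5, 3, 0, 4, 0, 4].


Dot product = sum of element-wise products
A[0]*B[0] = 2*8 = 16
A[1]*B[1] = 8*5 = 40
A[2]*B[2] = 1*3 = 3
A[3]*B[3] = 9*0 = 0
A[4]*B[4] = 8*4 = 32
A[5]*B[5] = 8*0 = 0
A[6]*B[6] = 2*4 = 8
Sum = 16 + 40 + 3 + 0 + 32 + 0 + 8 = 99

99


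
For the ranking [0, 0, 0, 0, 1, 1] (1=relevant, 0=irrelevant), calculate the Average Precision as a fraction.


Computing P@k for each relevant position:
Position 1: not relevant
Position 2: not relevant
Position 3: not relevant
Position 4: not relevant
Position 5: relevant, P@5 = 1/5 = 1/5
Position 6: relevant, P@6 = 2/6 = 1/3
Sum of P@k = 1/5 + 1/3 = 8/15
AP = 8/15 / 2 = 4/15

4/15


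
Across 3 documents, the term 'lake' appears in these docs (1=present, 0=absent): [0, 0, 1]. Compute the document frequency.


Checking each document for 'lake':
Doc 1: absent
Doc 2: absent
Doc 3: present
df = sum of presences = 0 + 0 + 1 = 1

1


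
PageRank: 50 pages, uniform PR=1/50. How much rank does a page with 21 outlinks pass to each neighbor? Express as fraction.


Initial PR = 1/50 = 1/50
Outlinks = 21
Contribution per link = PR / outlinks
= 1/50 / 21
= 1/1050

1/1050


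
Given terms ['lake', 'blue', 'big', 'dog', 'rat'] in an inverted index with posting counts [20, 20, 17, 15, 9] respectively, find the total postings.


Summing posting list sizes:
'lake': 20 postings
'blue': 20 postings
'big': 17 postings
'dog': 15 postings
'rat': 9 postings
Total = 20 + 20 + 17 + 15 + 9 = 81

81


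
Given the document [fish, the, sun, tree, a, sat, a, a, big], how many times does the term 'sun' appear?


Document has 9 words
Scanning for 'sun':
Found at positions: [2]
Count = 1

1


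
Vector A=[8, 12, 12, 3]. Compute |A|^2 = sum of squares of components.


|A|^2 = sum of squared components
A[0]^2 = 8^2 = 64
A[1]^2 = 12^2 = 144
A[2]^2 = 12^2 = 144
A[3]^2 = 3^2 = 9
Sum = 64 + 144 + 144 + 9 = 361

361


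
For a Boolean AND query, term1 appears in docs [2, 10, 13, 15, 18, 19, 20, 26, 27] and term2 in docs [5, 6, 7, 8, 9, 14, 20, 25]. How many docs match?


Boolean AND: find intersection of posting lists
term1 docs: [2, 10, 13, 15, 18, 19, 20, 26, 27]
term2 docs: [5, 6, 7, 8, 9, 14, 20, 25]
Intersection: [20]
|intersection| = 1

1


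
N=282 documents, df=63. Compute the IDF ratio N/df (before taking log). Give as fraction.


IDF ratio = N / df
= 282 / 63
= 94/21

94/21


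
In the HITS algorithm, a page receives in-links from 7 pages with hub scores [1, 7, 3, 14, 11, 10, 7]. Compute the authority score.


Authority = sum of hub scores of in-linkers
In-link 1: hub score = 1
In-link 2: hub score = 7
In-link 3: hub score = 3
In-link 4: hub score = 14
In-link 5: hub score = 11
In-link 6: hub score = 10
In-link 7: hub score = 7
Authority = 1 + 7 + 3 + 14 + 11 + 10 + 7 = 53

53


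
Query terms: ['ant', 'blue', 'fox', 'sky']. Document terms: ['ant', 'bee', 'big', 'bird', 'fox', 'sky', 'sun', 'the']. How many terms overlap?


Query terms: ['ant', 'blue', 'fox', 'sky']
Document terms: ['ant', 'bee', 'big', 'bird', 'fox', 'sky', 'sun', 'the']
Common terms: ['ant', 'fox', 'sky']
Overlap count = 3

3


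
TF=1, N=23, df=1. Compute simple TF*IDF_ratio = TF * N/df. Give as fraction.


TF * (N/df)
= 1 * (23/1)
= 1 * 23
= 23

23


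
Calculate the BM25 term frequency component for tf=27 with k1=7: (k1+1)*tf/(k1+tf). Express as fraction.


BM25 TF component = (k1+1)*tf / (k1+tf)
k1 = 7, tf = 27
Numerator = (7+1)*27 = 216
Denominator = 7 + 27 = 34
= 216/34 = 108/17

108/17


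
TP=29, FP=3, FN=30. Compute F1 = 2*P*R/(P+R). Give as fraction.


F1 = 2 * P * R / (P + R)
P = TP/(TP+FP) = 29/32 = 29/32
R = TP/(TP+FN) = 29/59 = 29/59
2 * P * R = 2 * 29/32 * 29/59 = 841/944
P + R = 29/32 + 29/59 = 2639/1888
F1 = 841/944 / 2639/1888 = 58/91

58/91


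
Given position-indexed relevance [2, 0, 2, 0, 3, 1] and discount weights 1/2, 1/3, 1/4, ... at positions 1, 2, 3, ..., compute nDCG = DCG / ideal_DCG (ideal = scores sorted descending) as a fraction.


Position discount weights w_i = 1/(i+1) for i=1..6:
Weights = [1/2, 1/3, 1/4, 1/5, 1/6, 1/7]
Actual relevance: [2, 0, 2, 0, 3, 1]
DCG = 2/2 + 0/3 + 2/4 + 0/5 + 3/6 + 1/7 = 15/7
Ideal relevance (sorted desc): [3, 2, 2, 1, 0, 0]
Ideal DCG = 3/2 + 2/3 + 2/4 + 1/5 + 0/6 + 0/7 = 43/15
nDCG = DCG / ideal_DCG = 15/7 / 43/15 = 225/301

225/301


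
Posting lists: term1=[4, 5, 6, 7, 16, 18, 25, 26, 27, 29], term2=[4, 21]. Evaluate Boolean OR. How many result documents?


Boolean OR: find union of posting lists
term1 docs: [4, 5, 6, 7, 16, 18, 25, 26, 27, 29]
term2 docs: [4, 21]
Union: [4, 5, 6, 7, 16, 18, 21, 25, 26, 27, 29]
|union| = 11

11


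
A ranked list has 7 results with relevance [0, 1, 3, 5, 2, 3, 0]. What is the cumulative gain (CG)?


Cumulative Gain = sum of relevance scores
Position 1: rel=0, running sum=0
Position 2: rel=1, running sum=1
Position 3: rel=3, running sum=4
Position 4: rel=5, running sum=9
Position 5: rel=2, running sum=11
Position 6: rel=3, running sum=14
Position 7: rel=0, running sum=14
CG = 14

14


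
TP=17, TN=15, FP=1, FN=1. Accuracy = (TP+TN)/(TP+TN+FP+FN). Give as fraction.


Accuracy = (TP + TN) / (TP + TN + FP + FN)
TP + TN = 17 + 15 = 32
Total = 17 + 15 + 1 + 1 = 34
Accuracy = 32 / 34 = 16/17

16/17


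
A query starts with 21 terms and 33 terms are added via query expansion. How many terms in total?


Original terms: 21
Expansion terms: 33
Total = 21 + 33 = 54

54


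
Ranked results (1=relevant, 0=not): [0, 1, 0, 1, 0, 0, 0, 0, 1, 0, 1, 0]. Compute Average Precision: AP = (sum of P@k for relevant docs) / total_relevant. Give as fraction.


Computing P@k for each relevant position:
Position 1: not relevant
Position 2: relevant, P@2 = 1/2 = 1/2
Position 3: not relevant
Position 4: relevant, P@4 = 2/4 = 1/2
Position 5: not relevant
Position 6: not relevant
Position 7: not relevant
Position 8: not relevant
Position 9: relevant, P@9 = 3/9 = 1/3
Position 10: not relevant
Position 11: relevant, P@11 = 4/11 = 4/11
Position 12: not relevant
Sum of P@k = 1/2 + 1/2 + 1/3 + 4/11 = 56/33
AP = 56/33 / 4 = 14/33

14/33


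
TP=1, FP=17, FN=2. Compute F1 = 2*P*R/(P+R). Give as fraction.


F1 = 2 * P * R / (P + R)
P = TP/(TP+FP) = 1/18 = 1/18
R = TP/(TP+FN) = 1/3 = 1/3
2 * P * R = 2 * 1/18 * 1/3 = 1/27
P + R = 1/18 + 1/3 = 7/18
F1 = 1/27 / 7/18 = 2/21

2/21


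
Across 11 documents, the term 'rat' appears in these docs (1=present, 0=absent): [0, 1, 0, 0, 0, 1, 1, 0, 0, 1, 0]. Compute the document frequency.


Checking each document for 'rat':
Doc 1: absent
Doc 2: present
Doc 3: absent
Doc 4: absent
Doc 5: absent
Doc 6: present
Doc 7: present
Doc 8: absent
Doc 9: absent
Doc 10: present
Doc 11: absent
df = sum of presences = 0 + 1 + 0 + 0 + 0 + 1 + 1 + 0 + 0 + 1 + 0 = 4

4


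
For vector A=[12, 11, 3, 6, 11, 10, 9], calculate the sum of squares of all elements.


|A|^2 = sum of squared components
A[0]^2 = 12^2 = 144
A[1]^2 = 11^2 = 121
A[2]^2 = 3^2 = 9
A[3]^2 = 6^2 = 36
A[4]^2 = 11^2 = 121
A[5]^2 = 10^2 = 100
A[6]^2 = 9^2 = 81
Sum = 144 + 121 + 9 + 36 + 121 + 100 + 81 = 612

612


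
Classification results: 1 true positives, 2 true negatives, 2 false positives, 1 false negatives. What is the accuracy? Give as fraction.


Accuracy = (TP + TN) / (TP + TN + FP + FN)
TP + TN = 1 + 2 = 3
Total = 1 + 2 + 2 + 1 = 6
Accuracy = 3 / 6 = 1/2

1/2


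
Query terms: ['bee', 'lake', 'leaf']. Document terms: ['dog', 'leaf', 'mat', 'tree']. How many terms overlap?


Query terms: ['bee', 'lake', 'leaf']
Document terms: ['dog', 'leaf', 'mat', 'tree']
Common terms: ['leaf']
Overlap count = 1

1


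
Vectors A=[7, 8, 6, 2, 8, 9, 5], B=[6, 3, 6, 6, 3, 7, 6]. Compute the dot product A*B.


Dot product = sum of element-wise products
A[0]*B[0] = 7*6 = 42
A[1]*B[1] = 8*3 = 24
A[2]*B[2] = 6*6 = 36
A[3]*B[3] = 2*6 = 12
A[4]*B[4] = 8*3 = 24
A[5]*B[5] = 9*7 = 63
A[6]*B[6] = 5*6 = 30
Sum = 42 + 24 + 36 + 12 + 24 + 63 + 30 = 231

231


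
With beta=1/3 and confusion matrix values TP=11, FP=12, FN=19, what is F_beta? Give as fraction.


P = TP/(TP+FP) = 11/23 = 11/23
R = TP/(TP+FN) = 11/30 = 11/30
beta^2 = 1/3^2 = 1/9
(1 + beta^2) = 10/9
Numerator = (1+beta^2)*P*R = 121/621
Denominator = beta^2*P + R = 11/207 + 11/30 = 869/2070
F_beta = 110/237

110/237


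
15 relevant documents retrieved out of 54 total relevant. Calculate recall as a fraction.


Recall = retrieved_relevant / total_relevant
= 15 / 54
= 15 / (15 + 39)
= 5/18

5/18


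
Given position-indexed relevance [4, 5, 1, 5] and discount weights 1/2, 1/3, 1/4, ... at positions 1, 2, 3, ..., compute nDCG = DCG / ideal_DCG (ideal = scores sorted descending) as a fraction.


Position discount weights w_i = 1/(i+1) for i=1..4:
Weights = [1/2, 1/3, 1/4, 1/5]
Actual relevance: [4, 5, 1, 5]
DCG = 4/2 + 5/3 + 1/4 + 5/5 = 59/12
Ideal relevance (sorted desc): [5, 5, 4, 1]
Ideal DCG = 5/2 + 5/3 + 4/4 + 1/5 = 161/30
nDCG = DCG / ideal_DCG = 59/12 / 161/30 = 295/322

295/322


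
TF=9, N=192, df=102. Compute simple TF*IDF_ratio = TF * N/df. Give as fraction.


TF * (N/df)
= 9 * (192/102)
= 9 * 32/17
= 288/17

288/17


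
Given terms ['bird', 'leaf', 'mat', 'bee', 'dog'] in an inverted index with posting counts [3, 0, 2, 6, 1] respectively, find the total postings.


Summing posting list sizes:
'bird': 3 postings
'leaf': 0 postings
'mat': 2 postings
'bee': 6 postings
'dog': 1 postings
Total = 3 + 0 + 2 + 6 + 1 = 12

12


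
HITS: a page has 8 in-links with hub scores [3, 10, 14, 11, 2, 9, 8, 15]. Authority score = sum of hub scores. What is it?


Authority = sum of hub scores of in-linkers
In-link 1: hub score = 3
In-link 2: hub score = 10
In-link 3: hub score = 14
In-link 4: hub score = 11
In-link 5: hub score = 2
In-link 6: hub score = 9
In-link 7: hub score = 8
In-link 8: hub score = 15
Authority = 3 + 10 + 14 + 11 + 2 + 9 + 8 + 15 = 72

72


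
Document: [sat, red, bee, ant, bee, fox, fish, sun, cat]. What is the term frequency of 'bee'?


Document has 9 words
Scanning for 'bee':
Found at positions: [2, 4]
Count = 2

2


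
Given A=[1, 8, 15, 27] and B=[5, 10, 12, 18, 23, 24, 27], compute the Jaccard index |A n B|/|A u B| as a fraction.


A intersect B = [27]
|A intersect B| = 1
A union B = [1, 5, 8, 10, 12, 15, 18, 23, 24, 27]
|A union B| = 10
Jaccard = 1/10 = 1/10

1/10


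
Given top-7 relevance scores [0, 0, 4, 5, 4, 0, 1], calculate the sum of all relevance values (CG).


Cumulative Gain = sum of relevance scores
Position 1: rel=0, running sum=0
Position 2: rel=0, running sum=0
Position 3: rel=4, running sum=4
Position 4: rel=5, running sum=9
Position 5: rel=4, running sum=13
Position 6: rel=0, running sum=13
Position 7: rel=1, running sum=14
CG = 14

14


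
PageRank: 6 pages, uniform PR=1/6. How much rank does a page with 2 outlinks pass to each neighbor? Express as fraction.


Initial PR = 1/6 = 1/6
Outlinks = 2
Contribution per link = PR / outlinks
= 1/6 / 2
= 1/12

1/12


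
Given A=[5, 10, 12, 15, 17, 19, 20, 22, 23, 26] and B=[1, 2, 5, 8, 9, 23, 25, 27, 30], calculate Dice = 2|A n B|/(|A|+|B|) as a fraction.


A intersect B = [5, 23]
|A intersect B| = 2
|A| = 10, |B| = 9
Dice = 2*2 / (10+9)
= 4 / 19 = 4/19

4/19


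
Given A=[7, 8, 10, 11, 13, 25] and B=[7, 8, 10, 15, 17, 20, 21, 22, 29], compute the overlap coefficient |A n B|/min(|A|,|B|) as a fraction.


A intersect B = [7, 8, 10]
|A intersect B| = 3
min(|A|, |B|) = min(6, 9) = 6
Overlap = 3 / 6 = 1/2

1/2


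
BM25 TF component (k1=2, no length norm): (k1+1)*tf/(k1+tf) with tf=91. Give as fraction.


BM25 TF component = (k1+1)*tf / (k1+tf)
k1 = 2, tf = 91
Numerator = (2+1)*91 = 273
Denominator = 2 + 91 = 93
= 273/93 = 91/31

91/31


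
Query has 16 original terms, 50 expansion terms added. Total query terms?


Original terms: 16
Expansion terms: 50
Total = 16 + 50 = 66

66


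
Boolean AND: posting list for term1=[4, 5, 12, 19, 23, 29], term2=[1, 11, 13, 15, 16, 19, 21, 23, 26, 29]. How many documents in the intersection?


Boolean AND: find intersection of posting lists
term1 docs: [4, 5, 12, 19, 23, 29]
term2 docs: [1, 11, 13, 15, 16, 19, 21, 23, 26, 29]
Intersection: [19, 23, 29]
|intersection| = 3

3


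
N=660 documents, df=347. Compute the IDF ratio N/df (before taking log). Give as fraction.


IDF ratio = N / df
= 660 / 347
= 660/347

660/347


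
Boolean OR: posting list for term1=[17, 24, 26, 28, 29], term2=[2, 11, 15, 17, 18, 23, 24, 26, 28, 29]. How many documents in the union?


Boolean OR: find union of posting lists
term1 docs: [17, 24, 26, 28, 29]
term2 docs: [2, 11, 15, 17, 18, 23, 24, 26, 28, 29]
Union: [2, 11, 15, 17, 18, 23, 24, 26, 28, 29]
|union| = 10

10


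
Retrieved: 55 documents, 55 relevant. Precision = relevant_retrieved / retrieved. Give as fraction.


Precision = relevant_retrieved / total_retrieved
= 55 / 55
= 55 / (55 + 0)
= 1

1


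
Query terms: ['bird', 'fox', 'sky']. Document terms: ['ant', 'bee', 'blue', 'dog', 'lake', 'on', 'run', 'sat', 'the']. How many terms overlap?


Query terms: ['bird', 'fox', 'sky']
Document terms: ['ant', 'bee', 'blue', 'dog', 'lake', 'on', 'run', 'sat', 'the']
Common terms: []
Overlap count = 0

0


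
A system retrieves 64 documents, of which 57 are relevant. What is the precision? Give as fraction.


Precision = relevant_retrieved / total_retrieved
= 57 / 64
= 57 / (57 + 7)
= 57/64

57/64


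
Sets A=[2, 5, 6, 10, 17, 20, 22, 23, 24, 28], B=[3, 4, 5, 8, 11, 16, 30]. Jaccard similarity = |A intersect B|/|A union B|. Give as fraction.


A intersect B = [5]
|A intersect B| = 1
A union B = [2, 3, 4, 5, 6, 8, 10, 11, 16, 17, 20, 22, 23, 24, 28, 30]
|A union B| = 16
Jaccard = 1/16 = 1/16

1/16


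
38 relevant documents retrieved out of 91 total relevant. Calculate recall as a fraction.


Recall = retrieved_relevant / total_relevant
= 38 / 91
= 38 / (38 + 53)
= 38/91

38/91


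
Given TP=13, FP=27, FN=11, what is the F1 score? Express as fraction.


F1 = 2 * P * R / (P + R)
P = TP/(TP+FP) = 13/40 = 13/40
R = TP/(TP+FN) = 13/24 = 13/24
2 * P * R = 2 * 13/40 * 13/24 = 169/480
P + R = 13/40 + 13/24 = 13/15
F1 = 169/480 / 13/15 = 13/32

13/32


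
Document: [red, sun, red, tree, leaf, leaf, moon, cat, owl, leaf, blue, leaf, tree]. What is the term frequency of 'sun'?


Document has 13 words
Scanning for 'sun':
Found at positions: [1]
Count = 1

1


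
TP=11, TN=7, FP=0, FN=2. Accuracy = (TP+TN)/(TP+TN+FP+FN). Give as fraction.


Accuracy = (TP + TN) / (TP + TN + FP + FN)
TP + TN = 11 + 7 = 18
Total = 11 + 7 + 0 + 2 = 20
Accuracy = 18 / 20 = 9/10

9/10


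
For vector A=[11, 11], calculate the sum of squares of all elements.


|A|^2 = sum of squared components
A[0]^2 = 11^2 = 121
A[1]^2 = 11^2 = 121
Sum = 121 + 121 = 242

242


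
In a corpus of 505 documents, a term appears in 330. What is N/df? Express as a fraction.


IDF ratio = N / df
= 505 / 330
= 101/66

101/66


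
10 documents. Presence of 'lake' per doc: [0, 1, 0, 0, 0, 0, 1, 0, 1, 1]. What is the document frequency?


Checking each document for 'lake':
Doc 1: absent
Doc 2: present
Doc 3: absent
Doc 4: absent
Doc 5: absent
Doc 6: absent
Doc 7: present
Doc 8: absent
Doc 9: present
Doc 10: present
df = sum of presences = 0 + 1 + 0 + 0 + 0 + 0 + 1 + 0 + 1 + 1 = 4

4


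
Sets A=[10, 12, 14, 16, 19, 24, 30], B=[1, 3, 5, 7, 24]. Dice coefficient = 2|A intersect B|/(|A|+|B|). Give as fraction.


A intersect B = [24]
|A intersect B| = 1
|A| = 7, |B| = 5
Dice = 2*1 / (7+5)
= 2 / 12 = 1/6

1/6


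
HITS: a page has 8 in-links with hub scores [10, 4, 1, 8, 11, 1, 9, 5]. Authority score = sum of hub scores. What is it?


Authority = sum of hub scores of in-linkers
In-link 1: hub score = 10
In-link 2: hub score = 4
In-link 3: hub score = 1
In-link 4: hub score = 8
In-link 5: hub score = 11
In-link 6: hub score = 1
In-link 7: hub score = 9
In-link 8: hub score = 5
Authority = 10 + 4 + 1 + 8 + 11 + 1 + 9 + 5 = 49

49


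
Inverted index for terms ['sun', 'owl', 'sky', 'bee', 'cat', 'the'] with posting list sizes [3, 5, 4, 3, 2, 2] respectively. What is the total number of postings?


Summing posting list sizes:
'sun': 3 postings
'owl': 5 postings
'sky': 4 postings
'bee': 3 postings
'cat': 2 postings
'the': 2 postings
Total = 3 + 5 + 4 + 3 + 2 + 2 = 19

19


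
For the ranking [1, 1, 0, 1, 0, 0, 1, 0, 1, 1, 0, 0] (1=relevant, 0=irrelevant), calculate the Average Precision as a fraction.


Computing P@k for each relevant position:
Position 1: relevant, P@1 = 1/1 = 1
Position 2: relevant, P@2 = 2/2 = 1
Position 3: not relevant
Position 4: relevant, P@4 = 3/4 = 3/4
Position 5: not relevant
Position 6: not relevant
Position 7: relevant, P@7 = 4/7 = 4/7
Position 8: not relevant
Position 9: relevant, P@9 = 5/9 = 5/9
Position 10: relevant, P@10 = 6/10 = 3/5
Position 11: not relevant
Position 12: not relevant
Sum of P@k = 1 + 1 + 3/4 + 4/7 + 5/9 + 3/5 = 5641/1260
AP = 5641/1260 / 6 = 5641/7560

5641/7560


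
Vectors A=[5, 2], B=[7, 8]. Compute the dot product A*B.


Dot product = sum of element-wise products
A[0]*B[0] = 5*7 = 35
A[1]*B[1] = 2*8 = 16
Sum = 35 + 16 = 51

51


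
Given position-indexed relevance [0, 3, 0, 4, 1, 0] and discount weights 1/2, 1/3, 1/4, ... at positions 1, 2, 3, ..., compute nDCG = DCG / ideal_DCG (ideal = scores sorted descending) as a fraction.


Position discount weights w_i = 1/(i+1) for i=1..6:
Weights = [1/2, 1/3, 1/4, 1/5, 1/6, 1/7]
Actual relevance: [0, 3, 0, 4, 1, 0]
DCG = 0/2 + 3/3 + 0/4 + 4/5 + 1/6 + 0/7 = 59/30
Ideal relevance (sorted desc): [4, 3, 1, 0, 0, 0]
Ideal DCG = 4/2 + 3/3 + 1/4 + 0/5 + 0/6 + 0/7 = 13/4
nDCG = DCG / ideal_DCG = 59/30 / 13/4 = 118/195

118/195


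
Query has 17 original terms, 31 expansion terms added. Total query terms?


Original terms: 17
Expansion terms: 31
Total = 17 + 31 = 48

48


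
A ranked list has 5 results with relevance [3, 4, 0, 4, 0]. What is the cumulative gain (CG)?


Cumulative Gain = sum of relevance scores
Position 1: rel=3, running sum=3
Position 2: rel=4, running sum=7
Position 3: rel=0, running sum=7
Position 4: rel=4, running sum=11
Position 5: rel=0, running sum=11
CG = 11

11


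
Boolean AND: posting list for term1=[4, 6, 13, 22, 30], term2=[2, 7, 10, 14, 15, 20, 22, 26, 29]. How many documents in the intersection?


Boolean AND: find intersection of posting lists
term1 docs: [4, 6, 13, 22, 30]
term2 docs: [2, 7, 10, 14, 15, 20, 22, 26, 29]
Intersection: [22]
|intersection| = 1

1


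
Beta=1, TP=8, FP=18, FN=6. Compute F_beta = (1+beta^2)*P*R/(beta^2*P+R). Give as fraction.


P = TP/(TP+FP) = 8/26 = 4/13
R = TP/(TP+FN) = 8/14 = 4/7
beta^2 = 1^2 = 1
(1 + beta^2) = 2
Numerator = (1+beta^2)*P*R = 32/91
Denominator = beta^2*P + R = 4/13 + 4/7 = 80/91
F_beta = 2/5

2/5


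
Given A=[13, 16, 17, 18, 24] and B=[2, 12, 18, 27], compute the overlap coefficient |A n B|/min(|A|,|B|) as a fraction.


A intersect B = [18]
|A intersect B| = 1
min(|A|, |B|) = min(5, 4) = 4
Overlap = 1 / 4 = 1/4

1/4


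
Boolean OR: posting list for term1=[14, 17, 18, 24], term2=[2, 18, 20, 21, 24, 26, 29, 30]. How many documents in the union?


Boolean OR: find union of posting lists
term1 docs: [14, 17, 18, 24]
term2 docs: [2, 18, 20, 21, 24, 26, 29, 30]
Union: [2, 14, 17, 18, 20, 21, 24, 26, 29, 30]
|union| = 10

10


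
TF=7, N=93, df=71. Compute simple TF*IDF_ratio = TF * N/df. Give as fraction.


TF * (N/df)
= 7 * (93/71)
= 7 * 93/71
= 651/71

651/71


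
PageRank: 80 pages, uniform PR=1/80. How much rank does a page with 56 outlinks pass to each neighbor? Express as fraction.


Initial PR = 1/80 = 1/80
Outlinks = 56
Contribution per link = PR / outlinks
= 1/80 / 56
= 1/4480

1/4480


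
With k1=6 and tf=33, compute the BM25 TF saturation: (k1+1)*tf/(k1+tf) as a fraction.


BM25 TF component = (k1+1)*tf / (k1+tf)
k1 = 6, tf = 33
Numerator = (6+1)*33 = 231
Denominator = 6 + 33 = 39
= 231/39 = 77/13

77/13


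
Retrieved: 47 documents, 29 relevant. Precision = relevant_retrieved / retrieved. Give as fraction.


Precision = relevant_retrieved / total_retrieved
= 29 / 47
= 29 / (29 + 18)
= 29/47

29/47


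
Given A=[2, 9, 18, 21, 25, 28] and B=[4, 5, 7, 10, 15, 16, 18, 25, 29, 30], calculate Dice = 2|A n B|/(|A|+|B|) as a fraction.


A intersect B = [18, 25]
|A intersect B| = 2
|A| = 6, |B| = 10
Dice = 2*2 / (6+10)
= 4 / 16 = 1/4

1/4


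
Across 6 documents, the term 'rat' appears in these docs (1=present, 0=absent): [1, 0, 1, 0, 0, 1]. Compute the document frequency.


Checking each document for 'rat':
Doc 1: present
Doc 2: absent
Doc 3: present
Doc 4: absent
Doc 5: absent
Doc 6: present
df = sum of presences = 1 + 0 + 1 + 0 + 0 + 1 = 3

3


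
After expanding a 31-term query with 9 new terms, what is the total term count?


Original terms: 31
Expansion terms: 9
Total = 31 + 9 = 40

40


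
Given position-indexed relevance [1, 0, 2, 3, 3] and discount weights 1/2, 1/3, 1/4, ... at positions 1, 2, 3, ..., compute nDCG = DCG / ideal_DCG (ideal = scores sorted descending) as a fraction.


Position discount weights w_i = 1/(i+1) for i=1..5:
Weights = [1/2, 1/3, 1/4, 1/5, 1/6]
Actual relevance: [1, 0, 2, 3, 3]
DCG = 1/2 + 0/3 + 2/4 + 3/5 + 3/6 = 21/10
Ideal relevance (sorted desc): [3, 3, 2, 1, 0]
Ideal DCG = 3/2 + 3/3 + 2/4 + 1/5 + 0/6 = 16/5
nDCG = DCG / ideal_DCG = 21/10 / 16/5 = 21/32

21/32


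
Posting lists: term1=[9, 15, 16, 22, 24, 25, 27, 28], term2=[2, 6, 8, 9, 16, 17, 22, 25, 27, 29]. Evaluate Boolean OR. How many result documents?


Boolean OR: find union of posting lists
term1 docs: [9, 15, 16, 22, 24, 25, 27, 28]
term2 docs: [2, 6, 8, 9, 16, 17, 22, 25, 27, 29]
Union: [2, 6, 8, 9, 15, 16, 17, 22, 24, 25, 27, 28, 29]
|union| = 13

13


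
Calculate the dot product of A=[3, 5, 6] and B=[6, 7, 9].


Dot product = sum of element-wise products
A[0]*B[0] = 3*6 = 18
A[1]*B[1] = 5*7 = 35
A[2]*B[2] = 6*9 = 54
Sum = 18 + 35 + 54 = 107

107


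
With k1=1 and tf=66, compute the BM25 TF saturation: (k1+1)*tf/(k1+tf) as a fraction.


BM25 TF component = (k1+1)*tf / (k1+tf)
k1 = 1, tf = 66
Numerator = (1+1)*66 = 132
Denominator = 1 + 66 = 67
= 132/67 = 132/67

132/67


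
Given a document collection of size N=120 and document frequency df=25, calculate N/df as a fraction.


IDF ratio = N / df
= 120 / 25
= 24/5

24/5


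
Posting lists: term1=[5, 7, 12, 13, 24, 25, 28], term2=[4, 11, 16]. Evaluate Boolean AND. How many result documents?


Boolean AND: find intersection of posting lists
term1 docs: [5, 7, 12, 13, 24, 25, 28]
term2 docs: [4, 11, 16]
Intersection: []
|intersection| = 0

0


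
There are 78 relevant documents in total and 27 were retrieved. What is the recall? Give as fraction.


Recall = retrieved_relevant / total_relevant
= 27 / 78
= 27 / (27 + 51)
= 9/26

9/26


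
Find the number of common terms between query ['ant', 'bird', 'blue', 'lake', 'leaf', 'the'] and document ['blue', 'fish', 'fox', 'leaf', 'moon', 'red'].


Query terms: ['ant', 'bird', 'blue', 'lake', 'leaf', 'the']
Document terms: ['blue', 'fish', 'fox', 'leaf', 'moon', 'red']
Common terms: ['blue', 'leaf']
Overlap count = 2

2


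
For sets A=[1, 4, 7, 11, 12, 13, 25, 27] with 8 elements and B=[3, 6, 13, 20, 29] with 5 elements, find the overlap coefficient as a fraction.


A intersect B = [13]
|A intersect B| = 1
min(|A|, |B|) = min(8, 5) = 5
Overlap = 1 / 5 = 1/5

1/5


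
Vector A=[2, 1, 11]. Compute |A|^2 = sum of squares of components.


|A|^2 = sum of squared components
A[0]^2 = 2^2 = 4
A[1]^2 = 1^2 = 1
A[2]^2 = 11^2 = 121
Sum = 4 + 1 + 121 = 126

126


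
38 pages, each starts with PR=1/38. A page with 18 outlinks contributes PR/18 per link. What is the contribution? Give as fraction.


Initial PR = 1/38 = 1/38
Outlinks = 18
Contribution per link = PR / outlinks
= 1/38 / 18
= 1/684

1/684


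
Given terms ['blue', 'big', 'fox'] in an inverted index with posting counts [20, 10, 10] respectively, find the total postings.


Summing posting list sizes:
'blue': 20 postings
'big': 10 postings
'fox': 10 postings
Total = 20 + 10 + 10 = 40

40


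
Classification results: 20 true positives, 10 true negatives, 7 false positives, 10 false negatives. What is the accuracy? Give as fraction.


Accuracy = (TP + TN) / (TP + TN + FP + FN)
TP + TN = 20 + 10 = 30
Total = 20 + 10 + 7 + 10 = 47
Accuracy = 30 / 47 = 30/47

30/47


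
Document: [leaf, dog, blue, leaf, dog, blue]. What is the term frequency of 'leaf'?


Document has 6 words
Scanning for 'leaf':
Found at positions: [0, 3]
Count = 2

2


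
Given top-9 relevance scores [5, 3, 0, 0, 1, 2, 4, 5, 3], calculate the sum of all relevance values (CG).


Cumulative Gain = sum of relevance scores
Position 1: rel=5, running sum=5
Position 2: rel=3, running sum=8
Position 3: rel=0, running sum=8
Position 4: rel=0, running sum=8
Position 5: rel=1, running sum=9
Position 6: rel=2, running sum=11
Position 7: rel=4, running sum=15
Position 8: rel=5, running sum=20
Position 9: rel=3, running sum=23
CG = 23

23


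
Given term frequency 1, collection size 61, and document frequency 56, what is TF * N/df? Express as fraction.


TF * (N/df)
= 1 * (61/56)
= 1 * 61/56
= 61/56

61/56


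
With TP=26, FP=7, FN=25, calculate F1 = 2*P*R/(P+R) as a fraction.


F1 = 2 * P * R / (P + R)
P = TP/(TP+FP) = 26/33 = 26/33
R = TP/(TP+FN) = 26/51 = 26/51
2 * P * R = 2 * 26/33 * 26/51 = 1352/1683
P + R = 26/33 + 26/51 = 728/561
F1 = 1352/1683 / 728/561 = 13/21

13/21


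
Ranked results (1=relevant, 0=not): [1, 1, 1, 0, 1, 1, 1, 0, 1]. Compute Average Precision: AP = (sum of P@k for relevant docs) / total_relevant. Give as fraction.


Computing P@k for each relevant position:
Position 1: relevant, P@1 = 1/1 = 1
Position 2: relevant, P@2 = 2/2 = 1
Position 3: relevant, P@3 = 3/3 = 1
Position 4: not relevant
Position 5: relevant, P@5 = 4/5 = 4/5
Position 6: relevant, P@6 = 5/6 = 5/6
Position 7: relevant, P@7 = 6/7 = 6/7
Position 8: not relevant
Position 9: relevant, P@9 = 7/9 = 7/9
Sum of P@k = 1 + 1 + 1 + 4/5 + 5/6 + 6/7 + 7/9 = 3949/630
AP = 3949/630 / 7 = 3949/4410

3949/4410


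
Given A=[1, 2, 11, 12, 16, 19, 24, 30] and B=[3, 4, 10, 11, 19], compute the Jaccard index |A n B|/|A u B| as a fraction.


A intersect B = [11, 19]
|A intersect B| = 2
A union B = [1, 2, 3, 4, 10, 11, 12, 16, 19, 24, 30]
|A union B| = 11
Jaccard = 2/11 = 2/11

2/11


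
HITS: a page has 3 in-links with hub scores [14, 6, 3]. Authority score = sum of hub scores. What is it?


Authority = sum of hub scores of in-linkers
In-link 1: hub score = 14
In-link 2: hub score = 6
In-link 3: hub score = 3
Authority = 14 + 6 + 3 = 23

23


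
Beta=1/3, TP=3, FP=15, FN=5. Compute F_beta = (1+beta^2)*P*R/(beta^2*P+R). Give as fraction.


P = TP/(TP+FP) = 3/18 = 1/6
R = TP/(TP+FN) = 3/8 = 3/8
beta^2 = 1/3^2 = 1/9
(1 + beta^2) = 10/9
Numerator = (1+beta^2)*P*R = 5/72
Denominator = beta^2*P + R = 1/54 + 3/8 = 85/216
F_beta = 3/17

3/17
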